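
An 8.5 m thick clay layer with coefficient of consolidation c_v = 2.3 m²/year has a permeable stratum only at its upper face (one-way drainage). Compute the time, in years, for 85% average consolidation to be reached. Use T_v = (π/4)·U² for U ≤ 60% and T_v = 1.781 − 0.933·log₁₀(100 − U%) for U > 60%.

Drainage path length: H_d = H = 8.5 m (single drainage).
U > 60%: T_v = 1.781 − 0.933·log₁₀(100 − 85) = 0.68371.
t = T_v·H_d²/c_v = 0.68371×8.5²/2.3 = 21.48 years.

t ≈ 21.5 years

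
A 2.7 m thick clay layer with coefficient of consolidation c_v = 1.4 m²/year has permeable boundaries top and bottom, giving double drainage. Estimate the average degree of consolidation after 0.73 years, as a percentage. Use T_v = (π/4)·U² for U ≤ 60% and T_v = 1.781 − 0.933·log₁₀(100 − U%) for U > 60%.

U ≈ 79.7 %

Drainage path length: H_d = H/2 = 1.35 m (double drainage).
T_v = c_v·t/H_d² = 1.4×0.73/1.35² = 0.56077.
T_v = 0.56077 corresponds to the U > 60% branch:
U = 1 − 10^((1.781 − T_v)/0.933)/100 = 0.7968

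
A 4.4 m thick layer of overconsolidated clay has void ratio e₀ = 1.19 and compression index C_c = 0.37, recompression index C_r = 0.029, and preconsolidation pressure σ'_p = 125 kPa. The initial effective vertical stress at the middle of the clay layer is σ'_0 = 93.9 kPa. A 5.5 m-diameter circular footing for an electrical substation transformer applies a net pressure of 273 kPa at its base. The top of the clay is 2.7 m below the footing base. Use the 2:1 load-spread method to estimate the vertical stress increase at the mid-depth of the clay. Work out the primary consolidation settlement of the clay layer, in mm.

Mid-depth of clay below the footing base: z = 2.7 + 4.4/2 = 4.9 m.
Stress increase at mid-clay by the 2:1 spreading method:
Δσ ≈ qD²/(D+z)² = 273×5.5²/(5.5+4.9)² = 76.352 kPa
Final effective stress: σ'_f = 93.9 + 76.352 = 170.25 kPa.
σ'_f = 170.25 > σ'_p = 125 kPa, so the stress path crosses the preconsolidation pressure — recompression up to σ'_p, then virgin compression beyond:
S_c = H/(1+e₀)·[C_r·log₁₀(σ'_p/σ'_0) + C_c·log₁₀(σ'_f/σ'_p)]
    = 4.4/2.19 × [0.029×log₁₀(125/93.9) + 0.37×log₁₀(170.25/125)]
    = 2.0091 × [0.0036031 + 0.049646] = 0.107 m

S_c ≈ 107 mm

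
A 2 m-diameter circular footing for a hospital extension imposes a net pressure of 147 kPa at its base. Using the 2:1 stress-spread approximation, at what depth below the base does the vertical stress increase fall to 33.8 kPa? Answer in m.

2:1 spreading — at depth z the loaded area has grown by z in each plan dimension:
qD²/(D+z)² = Δσ_z ⇒ z = D(√(q/Δσ_z) − 1) = 2×(√(147/33.8) − 1) = 2.171 m

z ≈ 2.17 m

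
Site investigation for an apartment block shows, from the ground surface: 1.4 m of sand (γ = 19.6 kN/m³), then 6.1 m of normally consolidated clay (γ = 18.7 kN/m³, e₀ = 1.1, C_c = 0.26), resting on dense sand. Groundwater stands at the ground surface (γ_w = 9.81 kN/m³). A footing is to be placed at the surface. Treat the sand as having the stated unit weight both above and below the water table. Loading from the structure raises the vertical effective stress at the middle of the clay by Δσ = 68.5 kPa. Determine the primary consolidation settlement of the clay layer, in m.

S_c ≈ 0.323 m

Mid-depth of clay below the ground surface: z = 1.4 + 6.1/2 = 4.45 m.
Total vertical stress at mid-clay: σ_v = 19.6×1.4 + 18.7×3.05 = 84.475 kPa.
Pore pressure: u = 9.81×(4.45 − 0) = 43.655 kPa.
Initial effective stress: σ'_0 = σ_v − u = 84.475 − 43.655 = 40.82 kPa.
Final effective stress: σ'_f = σ'_0 + Δσ = 40.82 + 68.5 = 109.32 kPa.
Normally consolidated clay, so the full stress increment lies on the virgin compression line:
S_c = C_c·H/(1+e₀)·log₁₀(σ'_f/σ'_0) = 0.26×6.1/(1+1.1)×log₁₀(109.32/40.82)
    = 0.75524 × 0.42783 = 0.3231 m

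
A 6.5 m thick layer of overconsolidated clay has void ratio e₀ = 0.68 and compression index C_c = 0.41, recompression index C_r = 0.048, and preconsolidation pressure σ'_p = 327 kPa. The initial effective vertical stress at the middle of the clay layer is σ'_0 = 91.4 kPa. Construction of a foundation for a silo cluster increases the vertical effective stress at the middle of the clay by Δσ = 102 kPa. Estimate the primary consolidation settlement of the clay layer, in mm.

Final effective stress: σ'_f = 91.4 + 102 = 193.4 kPa.
σ'_f = 193.4 ≤ σ'_p = 327 kPa, so the clay remains overconsolidated and only the recompression index applies:
S_c = C_r·H/(1+e₀)·log₁₀(σ'_f/σ'_0) = 0.048×6.5/1.68×log₁₀(193.4/91.4)
    = 0.18571 × 0.32551 = 0.06045 m

S_c ≈ 60.5 mm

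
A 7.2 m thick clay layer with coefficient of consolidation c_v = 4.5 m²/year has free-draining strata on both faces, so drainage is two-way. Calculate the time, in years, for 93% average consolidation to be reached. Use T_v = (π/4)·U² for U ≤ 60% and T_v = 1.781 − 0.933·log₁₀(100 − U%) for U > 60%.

t ≈ 2.86 years

Drainage path length: H_d = H/2 = 3.6 m (double drainage).
U > 60%: T_v = 1.781 − 0.933·log₁₀(100 − 93) = 0.99252.
t = T_v·H_d²/c_v = 0.99252×3.6²/4.5 = 2.858 years.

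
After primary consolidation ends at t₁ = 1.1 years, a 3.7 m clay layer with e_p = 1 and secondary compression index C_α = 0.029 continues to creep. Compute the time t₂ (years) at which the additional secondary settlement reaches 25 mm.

S_s = C_α·H/(1+e_p)·log₁₀(t₂/t₁) ⇒ log₁₀(t₂/t₁) = S_s·(1+e_p)/(C_α·H).
log₁₀(t₂/t₁) = 0.025 × (1+1) / (0.029×3.7) = 0.466
t₂ = t₁ × 10^0.466 = 1.1 × 2.924 = 3.216 years

t₂ ≈ 3.22 years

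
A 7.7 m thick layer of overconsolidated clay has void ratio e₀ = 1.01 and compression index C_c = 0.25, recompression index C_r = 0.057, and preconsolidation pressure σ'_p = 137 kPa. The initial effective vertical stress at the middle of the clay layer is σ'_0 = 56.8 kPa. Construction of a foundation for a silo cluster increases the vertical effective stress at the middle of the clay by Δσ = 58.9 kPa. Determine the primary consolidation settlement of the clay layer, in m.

Final effective stress: σ'_f = 56.8 + 58.9 = 115.7 kPa.
σ'_f = 115.7 ≤ σ'_p = 137 kPa, so the clay remains overconsolidated and only the recompression index applies:
S_c = C_r·H/(1+e₀)·log₁₀(σ'_f/σ'_0) = 0.057×7.7/2.01×log₁₀(115.7/56.8)
    = 0.21836 × 0.30899 = 0.06747 m

S_c ≈ 0.0675 m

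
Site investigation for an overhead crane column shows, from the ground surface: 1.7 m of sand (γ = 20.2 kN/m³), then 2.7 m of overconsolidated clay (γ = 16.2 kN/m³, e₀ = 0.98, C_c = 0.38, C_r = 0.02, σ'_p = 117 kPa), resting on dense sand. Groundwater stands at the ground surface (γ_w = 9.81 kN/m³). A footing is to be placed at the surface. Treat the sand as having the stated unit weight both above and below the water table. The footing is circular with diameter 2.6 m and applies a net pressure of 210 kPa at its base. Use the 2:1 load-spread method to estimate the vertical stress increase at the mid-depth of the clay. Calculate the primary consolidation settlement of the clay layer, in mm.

S_c ≈ 11.7 mm

Mid-depth of clay below the ground surface: z = 1.7 + 2.7/2 = 3.05 m.
Total vertical stress at mid-clay: σ_v = 20.2×1.7 + 16.2×1.35 = 56.21 kPa.
Pore pressure: u = 9.81×(3.05 − 0) = 29.921 kPa.
Initial effective stress: σ'_0 = σ_v − u = 56.21 − 29.921 = 26.289 kPa.
Stress increase at mid-clay by the 2:1 spreading method:
Δσ ≈ qD²/(D+z)² = 210×2.6²/(2.6+3.05)² = 44.47 kPa
Final effective stress: σ'_f = 26.289 + 44.47 = 70.759 kPa.
σ'_f = 70.759 ≤ σ'_p = 117 kPa, so the clay remains overconsolidated and only the recompression index applies:
S_c = C_r·H/(1+e₀)·log₁₀(σ'_f/σ'_0) = 0.02×2.7/1.98×log₁₀(70.759/26.289)
    = 0.027272 × 0.43001 = 0.01173 m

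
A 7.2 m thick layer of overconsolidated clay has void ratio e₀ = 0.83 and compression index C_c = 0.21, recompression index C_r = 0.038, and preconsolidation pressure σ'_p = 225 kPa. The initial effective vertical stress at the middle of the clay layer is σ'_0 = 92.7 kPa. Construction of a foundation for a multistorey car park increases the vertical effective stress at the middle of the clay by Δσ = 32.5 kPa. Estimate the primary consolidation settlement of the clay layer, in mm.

S_c ≈ 19.5 mm

Final effective stress: σ'_f = 92.7 + 32.5 = 125.2 kPa.
σ'_f = 125.2 ≤ σ'_p = 225 kPa, so the clay remains overconsolidated and only the recompression index applies:
S_c = C_r·H/(1+e₀)·log₁₀(σ'_f/σ'_0) = 0.038×7.2/1.83×log₁₀(125.2/92.7)
    = 0.14951 × 0.13052 = 0.01951 m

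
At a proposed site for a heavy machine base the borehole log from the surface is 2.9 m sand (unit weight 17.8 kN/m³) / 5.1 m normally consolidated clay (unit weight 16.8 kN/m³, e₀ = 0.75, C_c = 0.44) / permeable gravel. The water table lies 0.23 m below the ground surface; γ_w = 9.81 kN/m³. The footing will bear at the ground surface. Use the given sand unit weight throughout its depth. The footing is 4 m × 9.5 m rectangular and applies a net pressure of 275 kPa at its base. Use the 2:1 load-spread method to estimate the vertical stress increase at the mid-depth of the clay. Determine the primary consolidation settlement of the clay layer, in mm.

Mid-depth of clay below the ground surface: z = 2.9 + 5.1/2 = 5.45 m.
Total vertical stress at mid-clay: σ_v = 17.8×2.9 + 16.8×2.55 = 94.46 kPa.
Pore pressure: u = 9.81×(5.45 − 0.23) = 51.208 kPa.
Initial effective stress: σ'_0 = σ_v − u = 94.46 − 51.208 = 43.252 kPa.
Stress increase at mid-clay by the 2:1 spreading method:
Δσ = qBL/((B+z)(L+z)) = 275×4×9.5/((4+5.45)(9.5+5.45)) = 73.968 kPa
Final effective stress: σ'_f = σ'_0 + Δσ = 43.252 + 73.968 = 117.22 kPa.
Normally consolidated clay, so the full stress increment lies on the virgin compression line:
S_c = C_c·H/(1+e₀)·log₁₀(σ'_f/σ'_0) = 0.44×5.1/(1+0.75)×log₁₀(117.22/43.252)
    = 1.2823 × 0.433 = 0.5552 m

S_c ≈ 555 mm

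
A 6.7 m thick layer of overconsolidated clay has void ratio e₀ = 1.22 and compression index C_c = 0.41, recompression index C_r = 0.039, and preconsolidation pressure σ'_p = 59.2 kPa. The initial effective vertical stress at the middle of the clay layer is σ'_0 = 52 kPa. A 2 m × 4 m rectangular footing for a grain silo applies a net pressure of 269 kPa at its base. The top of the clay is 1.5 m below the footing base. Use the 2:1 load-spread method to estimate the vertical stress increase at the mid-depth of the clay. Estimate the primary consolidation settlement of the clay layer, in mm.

S_c ≈ 217 mm

Mid-depth of clay below the footing base: z = 1.5 + 6.7/2 = 4.85 m.
Stress increase at mid-clay by the 2:1 spreading method:
Δσ = qBL/((B+z)(L+z)) = 269×2×4/((2+4.85)(4+4.85)) = 35.498 kPa
Final effective stress: σ'_f = 52 + 35.498 = 87.498 kPa.
σ'_f = 87.498 > σ'_p = 59.2 kPa, so the stress path crosses the preconsolidation pressure — recompression up to σ'_p, then virgin compression beyond:
S_c = H/(1+e₀)·[C_r·log₁₀(σ'_p/σ'_0) + C_c·log₁₀(σ'_f/σ'_p)]
    = 6.7/2.22 × [0.039×log₁₀(59.2/52) + 0.41×log₁₀(87.498/59.2)]
    = 3.018 × [0.0021964 + 0.069567] = 0.2166 m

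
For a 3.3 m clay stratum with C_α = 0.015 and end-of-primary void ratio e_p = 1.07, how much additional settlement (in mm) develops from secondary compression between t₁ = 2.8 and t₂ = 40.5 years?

S_s ≈ 27.7 mm

Secondary compression: S_s = C_α·H/(1+e_p)·log₁₀(t₂/t₁)
S_s = 0.015×3.3/(1+1.07)×log₁₀(40.5/2.8)
    = 0.02391 × 1.16 = 0.02775 m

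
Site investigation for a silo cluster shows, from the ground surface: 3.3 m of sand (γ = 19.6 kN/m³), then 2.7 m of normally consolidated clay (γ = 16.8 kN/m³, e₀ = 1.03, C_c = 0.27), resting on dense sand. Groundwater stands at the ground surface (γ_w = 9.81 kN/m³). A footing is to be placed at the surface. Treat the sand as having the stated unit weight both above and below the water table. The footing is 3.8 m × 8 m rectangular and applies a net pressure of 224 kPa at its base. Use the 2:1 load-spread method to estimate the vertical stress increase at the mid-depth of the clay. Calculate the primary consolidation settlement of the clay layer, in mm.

Mid-depth of clay below the ground surface: z = 3.3 + 2.7/2 = 4.65 m.
Total vertical stress at mid-clay: σ_v = 19.6×3.3 + 16.8×1.35 = 87.36 kPa.
Pore pressure: u = 9.81×(4.65 − 0) = 45.617 kPa.
Initial effective stress: σ'_0 = σ_v − u = 87.36 − 45.617 = 41.743 kPa.
Stress increase at mid-clay by the 2:1 spreading method:
Δσ = qBL/((B+z)(L+z)) = 224×3.8×8/((3.8+4.65)(8+4.65)) = 63.705 kPa
Final effective stress: σ'_f = σ'_0 + Δσ = 41.743 + 63.705 = 105.45 kPa.
Normally consolidated clay, so the full stress increment lies on the virgin compression line:
S_c = C_c·H/(1+e₀)·log₁₀(σ'_f/σ'_0) = 0.27×2.7/(1+1.03)×log₁₀(105.45/41.743)
    = 0.35911 × 0.40246 = 0.1445 m

S_c ≈ 145 mm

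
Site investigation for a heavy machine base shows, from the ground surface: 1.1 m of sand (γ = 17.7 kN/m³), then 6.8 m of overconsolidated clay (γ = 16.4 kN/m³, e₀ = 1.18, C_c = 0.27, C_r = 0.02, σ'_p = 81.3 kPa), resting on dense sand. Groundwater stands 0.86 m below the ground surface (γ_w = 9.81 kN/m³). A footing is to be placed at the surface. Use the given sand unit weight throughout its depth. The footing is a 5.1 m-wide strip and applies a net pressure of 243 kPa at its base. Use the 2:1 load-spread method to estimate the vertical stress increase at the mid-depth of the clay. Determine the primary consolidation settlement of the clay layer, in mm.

Mid-depth of clay below the ground surface: z = 1.1 + 6.8/2 = 4.5 m.
Total vertical stress at mid-clay: σ_v = 17.7×1.1 + 16.4×3.4 = 75.23 kPa.
Pore pressure: u = 9.81×(4.5 − 0.86) = 35.708 kPa.
Initial effective stress: σ'_0 = σ_v − u = 75.23 − 35.708 = 39.522 kPa.
Stress increase at mid-clay by the 2:1 spreading method:
Δσ = qB/(B+z) = 243×5.1/(5.1+4.5) = 129.09 kPa
Final effective stress: σ'_f = 39.522 + 129.09 = 168.61 kPa.
σ'_f = 168.61 > σ'_p = 81.3 kPa, so the stress path crosses the preconsolidation pressure — recompression up to σ'_p, then virgin compression beyond:
S_c = H/(1+e₀)·[C_r·log₁₀(σ'_p/σ'_0) + C_c·log₁₀(σ'_f/σ'_p)]
    = 6.8/2.18 × [0.02×log₁₀(81.3/39.522) + 0.27×log₁₀(168.61/81.3)]
    = 3.1193 × [0.006265 + 0.085534] = 0.2863 m

S_c ≈ 286 mm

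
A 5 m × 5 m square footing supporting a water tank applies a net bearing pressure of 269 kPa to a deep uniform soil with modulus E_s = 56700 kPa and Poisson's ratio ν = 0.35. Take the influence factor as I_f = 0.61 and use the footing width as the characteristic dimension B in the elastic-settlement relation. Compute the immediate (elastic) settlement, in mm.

S_e ≈ 12.7 mm

Immediate (elastic) settlement: S_e = q·B·(1−ν²)/E_s · I_f.
S_e = 269 × 5 × (1 − 0.35²) / 56700 × 0.61
    = 269 × 5 × 0.8775 / 56700 × 0.61
    = 0.0127 m = 12.7 mm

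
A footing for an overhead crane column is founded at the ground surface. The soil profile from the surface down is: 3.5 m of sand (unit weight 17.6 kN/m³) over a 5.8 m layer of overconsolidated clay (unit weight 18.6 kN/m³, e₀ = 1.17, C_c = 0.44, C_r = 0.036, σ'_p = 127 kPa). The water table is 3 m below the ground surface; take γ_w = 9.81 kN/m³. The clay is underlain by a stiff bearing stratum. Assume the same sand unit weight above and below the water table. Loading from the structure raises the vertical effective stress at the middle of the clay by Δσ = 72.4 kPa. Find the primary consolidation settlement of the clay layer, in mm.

Mid-depth of clay below the ground surface: z = 3.5 + 5.8/2 = 6.4 m.
Total vertical stress at mid-clay: σ_v = 17.6×3.5 + 18.6×2.9 = 115.54 kPa.
Pore pressure: u = 9.81×(6.4 − 3) = 33.354 kPa.
Initial effective stress: σ'_0 = σ_v − u = 115.54 − 33.354 = 82.186 kPa.
Final effective stress: σ'_f = 82.186 + 72.4 = 154.59 kPa.
σ'_f = 154.59 > σ'_p = 127 kPa, so the stress path crosses the preconsolidation pressure — recompression up to σ'_p, then virgin compression beyond:
S_c = H/(1+e₀)·[C_r·log₁₀(σ'_p/σ'_0) + C_c·log₁₀(σ'_f/σ'_p)]
    = 5.8/2.17 × [0.036×log₁₀(127/82.186) + 0.44×log₁₀(154.59/127)]
    = 2.6728 × [0.0068042 + 0.037566] = 0.1186 m

S_c ≈ 119 mm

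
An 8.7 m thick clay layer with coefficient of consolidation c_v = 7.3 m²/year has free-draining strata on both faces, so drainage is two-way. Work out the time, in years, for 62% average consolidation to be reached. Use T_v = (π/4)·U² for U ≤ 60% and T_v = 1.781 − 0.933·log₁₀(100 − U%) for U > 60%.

Drainage path length: H_d = H/2 = 4.35 m (double drainage).
U > 60%: T_v = 1.781 − 0.933·log₁₀(100 − 62) = 0.30706.
t = T_v·H_d²/c_v = 0.30706×4.35²/7.3 = 0.7959 years.

t ≈ 0.796 years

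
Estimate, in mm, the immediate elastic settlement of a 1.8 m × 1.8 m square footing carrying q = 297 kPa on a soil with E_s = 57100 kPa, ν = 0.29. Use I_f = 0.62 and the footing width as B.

S_e ≈ 5.32 mm

Immediate (elastic) settlement: S_e = q·B·(1−ν²)/E_s · I_f.
S_e = 297 × 1.8 × (1 − 0.29²) / 57100 × 0.62
    = 297 × 1.8 × 0.9159 / 57100 × 0.62
    = 0.005317 m = 5.317 mm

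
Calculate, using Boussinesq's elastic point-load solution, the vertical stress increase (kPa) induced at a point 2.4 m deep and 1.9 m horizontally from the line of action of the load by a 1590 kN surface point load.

Δσ_z ≈ 39 kPa

Boussinesq vertical stress below a point load on an elastic half-space:
Δσ_z = 3P/(2πz²) · [1 + (r/z)²]^(−5/2)
r/z = 1.9/2.4 = 0.79167; [1+(r/z)²]^(−5/2) = 0.29628.
Δσ_z = 3×1590/(2π×2.4²) × 0.29628 = 131.8 × 0.29628 = 39.05 kPa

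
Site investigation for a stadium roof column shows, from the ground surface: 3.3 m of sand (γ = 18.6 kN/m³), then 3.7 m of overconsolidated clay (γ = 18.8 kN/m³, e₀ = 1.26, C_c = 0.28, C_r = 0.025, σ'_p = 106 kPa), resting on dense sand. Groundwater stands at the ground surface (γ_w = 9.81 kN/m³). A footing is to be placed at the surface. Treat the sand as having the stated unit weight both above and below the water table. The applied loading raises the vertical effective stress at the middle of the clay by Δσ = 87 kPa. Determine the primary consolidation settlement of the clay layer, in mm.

Mid-depth of clay below the ground surface: z = 3.3 + 3.7/2 = 5.15 m.
Total vertical stress at mid-clay: σ_v = 18.6×3.3 + 18.8×1.85 = 96.16 kPa.
Pore pressure: u = 9.81×(5.15 − 0) = 50.522 kPa.
Initial effective stress: σ'_0 = σ_v − u = 96.16 − 50.522 = 45.638 kPa.
Final effective stress: σ'_f = 45.638 + 87 = 132.64 kPa.
σ'_f = 132.64 > σ'_p = 106 kPa, so the stress path crosses the preconsolidation pressure — recompression up to σ'_p, then virgin compression beyond:
S_c = H/(1+e₀)·[C_r·log₁₀(σ'_p/σ'_0) + C_c·log₁₀(σ'_f/σ'_p)]
    = 3.7/2.26 × [0.025×log₁₀(106/45.638) + 0.28×log₁₀(132.64/106)]
    = 1.6372 × [0.0091495 + 0.027263] = 0.05961 m

S_c ≈ 59.6 mm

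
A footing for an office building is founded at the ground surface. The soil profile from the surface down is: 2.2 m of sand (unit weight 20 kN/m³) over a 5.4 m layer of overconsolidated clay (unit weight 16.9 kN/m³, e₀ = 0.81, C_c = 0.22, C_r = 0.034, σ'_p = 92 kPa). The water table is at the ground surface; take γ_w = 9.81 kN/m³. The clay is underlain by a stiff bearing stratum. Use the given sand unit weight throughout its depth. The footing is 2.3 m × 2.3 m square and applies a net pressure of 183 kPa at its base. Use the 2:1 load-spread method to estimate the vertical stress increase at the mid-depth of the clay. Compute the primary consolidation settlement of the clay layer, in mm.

S_c ≈ 16.3 mm

Mid-depth of clay below the ground surface: z = 2.2 + 5.4/2 = 4.9 m.
Total vertical stress at mid-clay: σ_v = 20×2.2 + 16.9×2.7 = 89.63 kPa.
Pore pressure: u = 9.81×(4.9 − 0) = 48.069 kPa.
Initial effective stress: σ'_0 = σ_v − u = 89.63 − 48.069 = 41.561 kPa.
Stress increase at mid-clay by the 2:1 spreading method:
Δσ = qBL/((B+z)(L+z)) = 183×2.3×2.3/((2.3+4.9)(2.3+4.9)) = 18.674 kPa
Final effective stress: σ'_f = 41.561 + 18.674 = 60.235 kPa.
σ'_f = 60.235 ≤ σ'_p = 92 kPa, so the clay remains overconsolidated and only the recompression index applies:
S_c = C_r·H/(1+e₀)·log₁₀(σ'_f/σ'_0) = 0.034×5.4/1.81×log₁₀(60.235/41.561)
    = 0.10144 × 0.16116 = 0.01635 m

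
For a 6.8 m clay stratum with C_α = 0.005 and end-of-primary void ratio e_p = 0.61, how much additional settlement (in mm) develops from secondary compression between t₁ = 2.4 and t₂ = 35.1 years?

S_s ≈ 24.6 mm

Secondary compression: S_s = C_α·H/(1+e_p)·log₁₀(t₂/t₁)
S_s = 0.005×6.8/(1+0.61)×log₁₀(35.1/2.4)
    = 0.02112 × 1.165 = 0.0246 m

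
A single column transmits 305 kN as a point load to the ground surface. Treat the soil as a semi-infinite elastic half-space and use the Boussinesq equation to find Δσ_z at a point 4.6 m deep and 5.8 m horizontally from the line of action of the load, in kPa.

Δσ_z ≈ 0.638 kPa

Boussinesq vertical stress below a point load on an elastic half-space:
Δσ_z = 3P/(2πz²) · [1 + (r/z)²]^(−5/2)
r/z = 5.8/4.6 = 1.2609; [1+(r/z)²]^(−5/2) = 0.092648.
Δσ_z = 3×305/(2π×4.6²) × 0.092648 = 6.8822 × 0.092648 = 0.6376 kPa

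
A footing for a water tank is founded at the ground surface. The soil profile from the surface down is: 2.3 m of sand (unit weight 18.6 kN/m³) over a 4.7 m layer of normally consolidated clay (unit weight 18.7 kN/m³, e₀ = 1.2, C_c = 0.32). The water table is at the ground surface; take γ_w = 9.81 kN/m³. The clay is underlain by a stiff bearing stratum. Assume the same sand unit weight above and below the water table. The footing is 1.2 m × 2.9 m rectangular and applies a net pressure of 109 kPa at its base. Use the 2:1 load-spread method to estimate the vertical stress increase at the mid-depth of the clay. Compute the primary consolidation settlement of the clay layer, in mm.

S_c ≈ 56.3 mm

Mid-depth of clay below the ground surface: z = 2.3 + 4.7/2 = 4.65 m.
Total vertical stress at mid-clay: σ_v = 18.6×2.3 + 18.7×2.35 = 86.725 kPa.
Pore pressure: u = 9.81×(4.65 − 0) = 45.617 kPa.
Initial effective stress: σ'_0 = σ_v − u = 86.725 − 45.617 = 41.108 kPa.
Stress increase at mid-clay by the 2:1 spreading method:
Δσ = qBL/((B+z)(L+z)) = 109×1.2×2.9/((1.2+4.65)(2.9+4.65)) = 8.5882 kPa
Final effective stress: σ'_f = σ'_0 + Δσ = 41.108 + 8.5882 = 49.696 kPa.
Normally consolidated clay, so the full stress increment lies on the virgin compression line:
S_c = C_c·H/(1+e₀)·log₁₀(σ'_f/σ'_0) = 0.32×4.7/(1+1.2)×log₁₀(49.696/41.108)
    = 0.68364 × 0.082395 = 0.05633 m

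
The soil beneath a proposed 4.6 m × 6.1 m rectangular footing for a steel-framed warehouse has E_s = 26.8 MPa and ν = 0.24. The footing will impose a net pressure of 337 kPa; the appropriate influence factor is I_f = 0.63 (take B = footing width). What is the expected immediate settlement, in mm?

S_e ≈ 34.3 mm

Immediate (elastic) settlement: S_e = q·B·(1−ν²)/E_s · I_f.
E_s = 26.8 MPa = 26800 kPa.
S_e = 337 × 4.6 × (1 − 0.24²) / 26800 × 0.63
    = 337 × 4.6 × 0.9424 / 26800 × 0.63
    = 0.03434 m = 34.34 mm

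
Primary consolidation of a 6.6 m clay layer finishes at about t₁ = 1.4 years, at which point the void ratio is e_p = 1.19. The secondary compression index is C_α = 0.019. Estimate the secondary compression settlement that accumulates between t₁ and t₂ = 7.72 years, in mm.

Secondary compression: S_s = C_α·H/(1+e_p)·log₁₀(t₂/t₁)
S_s = 0.019×6.6/(1+1.19)×log₁₀(7.72/1.4)
    = 0.05726 × 0.7415 = 0.04246 m

S_s ≈ 42.5 mm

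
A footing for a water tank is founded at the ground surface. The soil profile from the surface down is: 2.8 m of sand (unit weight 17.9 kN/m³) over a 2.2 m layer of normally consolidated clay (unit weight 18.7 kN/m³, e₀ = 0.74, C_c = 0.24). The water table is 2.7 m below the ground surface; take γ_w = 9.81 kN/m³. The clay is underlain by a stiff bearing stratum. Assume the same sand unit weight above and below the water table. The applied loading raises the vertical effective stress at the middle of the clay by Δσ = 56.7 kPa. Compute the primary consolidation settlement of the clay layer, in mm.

Mid-depth of clay below the ground surface: z = 2.8 + 2.2/2 = 3.9 m.
Total vertical stress at mid-clay: σ_v = 17.9×2.8 + 18.7×1.1 = 70.69 kPa.
Pore pressure: u = 9.81×(3.9 − 2.7) = 11.772 kPa.
Initial effective stress: σ'_0 = σ_v − u = 70.69 − 11.772 = 58.918 kPa.
Final effective stress: σ'_f = σ'_0 + Δσ = 58.918 + 56.7 = 115.62 kPa.
Normally consolidated clay, so the full stress increment lies on the virgin compression line:
S_c = C_c·H/(1+e₀)·log₁₀(σ'_f/σ'_0) = 0.24×2.2/(1+0.74)×log₁₀(115.62/58.918)
    = 0.30345 × 0.29278 = 0.08884 m

S_c ≈ 88.8 mm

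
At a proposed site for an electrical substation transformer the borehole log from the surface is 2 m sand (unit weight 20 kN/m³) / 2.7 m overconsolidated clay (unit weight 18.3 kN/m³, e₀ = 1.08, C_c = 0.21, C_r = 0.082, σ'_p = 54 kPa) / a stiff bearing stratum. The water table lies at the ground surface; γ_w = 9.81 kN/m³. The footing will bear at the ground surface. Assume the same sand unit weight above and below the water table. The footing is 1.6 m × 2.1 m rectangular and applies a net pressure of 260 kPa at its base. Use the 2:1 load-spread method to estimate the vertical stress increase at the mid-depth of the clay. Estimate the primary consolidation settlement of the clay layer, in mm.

Mid-depth of clay below the ground surface: z = 2 + 2.7/2 = 3.35 m.
Total vertical stress at mid-clay: σ_v = 20×2 + 18.3×1.35 = 64.705 kPa.
Pore pressure: u = 9.81×(3.35 − 0) = 32.864 kPa.
Initial effective stress: σ'_0 = σ_v − u = 64.705 − 32.864 = 31.841 kPa.
Stress increase at mid-clay by the 2:1 spreading method:
Δσ = qBL/((B+z)(L+z)) = 260×1.6×2.1/((1.6+3.35)(2.1+3.35)) = 32.383 kPa
Final effective stress: σ'_f = 31.841 + 32.383 = 64.224 kPa.
σ'_f = 64.224 > σ'_p = 54 kPa, so the stress path crosses the preconsolidation pressure — recompression up to σ'_p, then virgin compression beyond:
S_c = H/(1+e₀)·[C_r·log₁₀(σ'_p/σ'_0) + C_c·log₁₀(σ'_f/σ'_p)]
    = 2.7/2.08 × [0.082×log₁₀(54/31.841) + 0.21×log₁₀(64.224/54)]
    = 1.2981 × [0.018811 + 0.015814] = 0.04495 m

S_c ≈ 44.9 mm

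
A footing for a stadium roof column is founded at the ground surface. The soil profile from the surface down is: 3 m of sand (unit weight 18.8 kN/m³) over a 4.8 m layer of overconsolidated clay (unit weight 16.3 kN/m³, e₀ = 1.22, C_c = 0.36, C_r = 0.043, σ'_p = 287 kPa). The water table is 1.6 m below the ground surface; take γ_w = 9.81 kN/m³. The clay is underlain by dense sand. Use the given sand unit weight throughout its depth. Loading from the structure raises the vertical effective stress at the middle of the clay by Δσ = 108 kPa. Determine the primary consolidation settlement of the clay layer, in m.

Mid-depth of clay below the ground surface: z = 3 + 4.8/2 = 5.4 m.
Total vertical stress at mid-clay: σ_v = 18.8×3 + 16.3×2.4 = 95.52 kPa.
Pore pressure: u = 9.81×(5.4 − 1.6) = 37.278 kPa.
Initial effective stress: σ'_0 = σ_v − u = 95.52 − 37.278 = 58.242 kPa.
Final effective stress: σ'_f = 58.242 + 108 = 166.24 kPa.
σ'_f = 166.24 ≤ σ'_p = 287 kPa, so the clay remains overconsolidated and only the recompression index applies:
S_c = C_r·H/(1+e₀)·log₁₀(σ'_f/σ'_0) = 0.043×4.8/2.22×log₁₀(166.24/58.242)
    = 0.092975 × 0.4555 = 0.04235 m

S_c ≈ 0.0423 m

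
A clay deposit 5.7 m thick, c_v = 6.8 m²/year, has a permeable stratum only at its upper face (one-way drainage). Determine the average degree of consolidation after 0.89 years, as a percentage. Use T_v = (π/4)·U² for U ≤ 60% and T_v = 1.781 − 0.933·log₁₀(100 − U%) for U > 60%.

U ≈ 48.7 %

Drainage path length: H_d = H = 5.7 m (single drainage).
T_v = c_v·t/H_d² = 6.8×0.89/5.7² = 0.18627.
T_v = 0.18627 corresponds to the U ≤ 60% branch:
U = √(4T_v/π) = 0.487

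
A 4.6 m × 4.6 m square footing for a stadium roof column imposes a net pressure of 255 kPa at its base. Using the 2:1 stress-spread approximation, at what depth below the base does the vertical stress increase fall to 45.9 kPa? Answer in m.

2:1 spreading — at depth z the loaded area has grown by z in each plan dimension:
qB²/(B+z)² = Δσ_z ⇒ z = B(√(q/Δσ_z) − 1) = 4.6×(√(255/45.9) − 1) = 6.242 m

z ≈ 6.24 m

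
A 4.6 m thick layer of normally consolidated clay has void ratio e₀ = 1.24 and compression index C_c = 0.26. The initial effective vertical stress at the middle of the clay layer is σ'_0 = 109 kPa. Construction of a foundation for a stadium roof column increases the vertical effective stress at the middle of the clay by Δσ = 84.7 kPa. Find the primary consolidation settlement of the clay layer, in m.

Final effective stress: σ'_f = σ'_0 + Δσ = 109 + 84.7 = 193.7 kPa.
Normally consolidated clay, so the full stress increment lies on the virgin compression line:
S_c = C_c·H/(1+e₀)·log₁₀(σ'_f/σ'_0) = 0.26×4.6/(1+1.24)×log₁₀(193.7/109)
    = 0.53393 × 0.2497 = 0.1333 m

S_c ≈ 0.133 m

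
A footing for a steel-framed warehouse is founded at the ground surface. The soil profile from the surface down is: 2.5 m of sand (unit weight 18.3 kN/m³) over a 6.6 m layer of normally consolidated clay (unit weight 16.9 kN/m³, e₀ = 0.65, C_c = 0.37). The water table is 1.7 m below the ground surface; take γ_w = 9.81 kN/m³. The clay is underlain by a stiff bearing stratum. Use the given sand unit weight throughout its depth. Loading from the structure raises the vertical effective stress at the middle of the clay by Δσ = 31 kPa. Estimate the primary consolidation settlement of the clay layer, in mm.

Mid-depth of clay below the ground surface: z = 2.5 + 6.6/2 = 5.8 m.
Total vertical stress at mid-clay: σ_v = 18.3×2.5 + 16.9×3.3 = 101.52 kPa.
Pore pressure: u = 9.81×(5.8 − 1.7) = 40.221 kPa.
Initial effective stress: σ'_0 = σ_v − u = 101.52 − 40.221 = 61.299 kPa.
Final effective stress: σ'_f = σ'_0 + Δσ = 61.299 + 31 = 92.299 kPa.
Normally consolidated clay, so the full stress increment lies on the virgin compression line:
S_c = C_c·H/(1+e₀)·log₁₀(σ'_f/σ'_0) = 0.37×6.6/(1+0.65)×log₁₀(92.299/61.299)
    = 1.48 × 0.17774 = 0.2631 m

S_c ≈ 263 mm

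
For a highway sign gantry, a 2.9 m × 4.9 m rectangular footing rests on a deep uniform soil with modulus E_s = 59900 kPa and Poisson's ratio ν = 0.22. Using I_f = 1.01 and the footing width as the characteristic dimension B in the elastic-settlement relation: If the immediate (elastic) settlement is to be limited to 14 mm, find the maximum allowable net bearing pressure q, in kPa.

q ≈ 301 kPa

S_e = q·B·(1−ν²)/E_s · I_f  ⇒  q = S_e·E_s / (B·(1−ν²)·I_f).
q = 0.014 × 59900 / (2.9 × 0.9516 × 1.01) = 300.9 kPa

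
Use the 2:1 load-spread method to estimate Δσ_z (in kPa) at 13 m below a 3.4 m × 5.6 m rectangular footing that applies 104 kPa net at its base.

Δσ_z ≈ 6.49 kPa

By the 2:1 method the load spreads at 1 horizontal : 2 vertical, so at depth z the loaded area has grown by z in each plan dimension:
Δσ = qBL/((B+z)(L+z)) = 104×3.4×5.6/((3.4+13)(5.6+13)) = 6.4915 kPa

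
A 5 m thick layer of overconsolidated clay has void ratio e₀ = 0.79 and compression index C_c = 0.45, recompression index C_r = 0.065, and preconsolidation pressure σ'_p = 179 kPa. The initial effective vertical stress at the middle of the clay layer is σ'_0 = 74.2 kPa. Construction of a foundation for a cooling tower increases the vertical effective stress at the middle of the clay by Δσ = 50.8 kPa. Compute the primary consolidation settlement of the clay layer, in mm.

S_c ≈ 41.1 mm

Final effective stress: σ'_f = 74.2 + 50.8 = 125 kPa.
σ'_f = 125 ≤ σ'_p = 179 kPa, so the clay remains overconsolidated and only the recompression index applies:
S_c = C_r·H/(1+e₀)·log₁₀(σ'_f/σ'_0) = 0.065×5/1.79×log₁₀(125/74.2)
    = 0.18156 × 0.22651 = 0.04113 m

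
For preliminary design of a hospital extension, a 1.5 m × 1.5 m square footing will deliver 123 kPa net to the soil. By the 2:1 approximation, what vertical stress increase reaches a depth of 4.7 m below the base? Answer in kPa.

By the 2:1 method the load spreads at 1 horizontal : 2 vertical, so at depth z the loaded area has grown by z in each plan dimension:
Δσ = qBL/((B+z)(L+z)) = 123×1.5×1.5/((1.5+4.7)(1.5+4.7)) = 7.1995 kPa

Δσ_z ≈ 7.2 kPa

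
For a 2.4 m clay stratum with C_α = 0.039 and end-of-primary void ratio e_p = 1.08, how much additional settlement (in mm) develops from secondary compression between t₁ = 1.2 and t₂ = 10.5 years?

Secondary compression: S_s = C_α·H/(1+e_p)·log₁₀(t₂/t₁)
S_s = 0.039×2.4/(1+1.08)×log₁₀(10.5/1.2)
    = 0.045 × 0.942 = 0.04239 m

S_s ≈ 42.4 mm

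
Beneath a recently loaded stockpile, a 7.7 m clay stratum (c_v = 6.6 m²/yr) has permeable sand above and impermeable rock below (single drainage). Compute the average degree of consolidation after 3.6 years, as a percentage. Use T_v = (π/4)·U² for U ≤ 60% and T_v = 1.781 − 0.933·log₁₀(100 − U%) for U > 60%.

Drainage path length: H_d = H = 7.7 m (single drainage).
T_v = c_v·t/H_d² = 6.6×3.6/7.7² = 0.40074.
T_v = 0.40074 corresponds to the U > 60% branch:
U = 1 − 10^((1.781 − T_v)/0.933)/100 = 0.6984

U ≈ 69.8 %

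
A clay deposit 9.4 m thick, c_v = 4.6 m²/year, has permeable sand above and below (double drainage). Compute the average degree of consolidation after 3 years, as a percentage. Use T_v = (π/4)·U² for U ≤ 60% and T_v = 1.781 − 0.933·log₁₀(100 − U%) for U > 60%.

U ≈ 82.6 %

Drainage path length: H_d = H/2 = 4.7 m (double drainage).
T_v = c_v·t/H_d² = 4.6×3/4.7² = 0.62472.
T_v = 0.62472 corresponds to the U > 60% branch:
U = 1 − 10^((1.781 − T_v)/0.933)/100 = 0.8265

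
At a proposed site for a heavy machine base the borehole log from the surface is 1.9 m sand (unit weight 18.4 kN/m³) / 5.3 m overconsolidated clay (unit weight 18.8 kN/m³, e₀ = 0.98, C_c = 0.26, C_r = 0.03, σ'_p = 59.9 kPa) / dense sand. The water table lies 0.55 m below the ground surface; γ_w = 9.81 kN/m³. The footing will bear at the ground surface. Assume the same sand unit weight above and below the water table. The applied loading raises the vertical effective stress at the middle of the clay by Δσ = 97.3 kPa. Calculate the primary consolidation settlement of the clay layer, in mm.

S_c ≈ 272 mm

Mid-depth of clay below the ground surface: z = 1.9 + 5.3/2 = 4.55 m.
Total vertical stress at mid-clay: σ_v = 18.4×1.9 + 18.8×2.65 = 84.78 kPa.
Pore pressure: u = 9.81×(4.55 − 0.55) = 39.24 kPa.
Initial effective stress: σ'_0 = σ_v − u = 84.78 − 39.24 = 45.54 kPa.
Final effective stress: σ'_f = 45.54 + 97.3 = 142.84 kPa.
σ'_f = 142.84 > σ'_p = 59.9 kPa, so the stress path crosses the preconsolidation pressure — recompression up to σ'_p, then virgin compression beyond:
S_c = H/(1+e₀)·[C_r·log₁₀(σ'_p/σ'_0) + C_c·log₁₀(σ'_f/σ'_p)]
    = 5.3/1.98 × [0.03×log₁₀(59.9/45.54) + 0.26×log₁₀(142.84/59.9)]
    = 2.6768 × [0.003571 + 0.09813] = 0.2722 m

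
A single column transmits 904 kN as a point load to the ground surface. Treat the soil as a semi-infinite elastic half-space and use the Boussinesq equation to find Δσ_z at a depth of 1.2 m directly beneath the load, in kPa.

Boussinesq vertical stress below a point load on an elastic half-space:
Δσ_z = 3P/(2πz²) · [1 + (r/z)²]^(−5/2)
r/z = 0/1.2 = 0; [1+(r/z)²]^(−5/2) = 1.
Δσ_z = 3×904/(2π×1.2²) × 1 = 299.74 × 1 = 299.7 kPa

Δσ_z ≈ 300 kPa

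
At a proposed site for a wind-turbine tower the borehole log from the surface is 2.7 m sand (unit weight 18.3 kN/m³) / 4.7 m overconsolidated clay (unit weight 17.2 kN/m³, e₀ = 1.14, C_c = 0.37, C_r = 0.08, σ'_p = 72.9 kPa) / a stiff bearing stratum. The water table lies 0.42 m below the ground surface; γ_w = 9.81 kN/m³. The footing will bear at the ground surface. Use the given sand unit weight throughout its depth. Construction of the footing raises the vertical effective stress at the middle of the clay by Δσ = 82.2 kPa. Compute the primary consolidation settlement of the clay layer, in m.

S_c ≈ 0.233 m

Mid-depth of clay below the ground surface: z = 2.7 + 4.7/2 = 5.05 m.
Total vertical stress at mid-clay: σ_v = 18.3×2.7 + 17.2×2.35 = 89.83 kPa.
Pore pressure: u = 9.81×(5.05 − 0.42) = 45.42 kPa.
Initial effective stress: σ'_0 = σ_v − u = 89.83 − 45.42 = 44.41 kPa.
Final effective stress: σ'_f = 44.41 + 82.2 = 126.61 kPa.
σ'_f = 126.61 > σ'_p = 72.9 kPa, so the stress path crosses the preconsolidation pressure — recompression up to σ'_p, then virgin compression beyond:
S_c = H/(1+e₀)·[C_r·log₁₀(σ'_p/σ'_0) + C_c·log₁₀(σ'_f/σ'_p)]
    = 4.7/2.14 × [0.08×log₁₀(72.9/44.41) + 0.37×log₁₀(126.61/72.9)]
    = 2.1963 × [0.01722 + 0.088704] = 0.2326 m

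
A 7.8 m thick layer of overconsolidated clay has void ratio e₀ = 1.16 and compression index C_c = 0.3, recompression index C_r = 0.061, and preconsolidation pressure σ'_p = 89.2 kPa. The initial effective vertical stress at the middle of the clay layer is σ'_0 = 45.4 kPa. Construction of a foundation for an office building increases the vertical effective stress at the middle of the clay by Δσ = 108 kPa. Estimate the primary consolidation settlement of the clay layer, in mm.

S_c ≈ 320 mm

Final effective stress: σ'_f = 45.4 + 108 = 153.4 kPa.
σ'_f = 153.4 > σ'_p = 89.2 kPa, so the stress path crosses the preconsolidation pressure — recompression up to σ'_p, then virgin compression beyond:
S_c = H/(1+e₀)·[C_r·log₁₀(σ'_p/σ'_0) + C_c·log₁₀(σ'_f/σ'_p)]
    = 7.8/2.16 × [0.061×log₁₀(89.2/45.4) + 0.3×log₁₀(153.4/89.2)]
    = 3.6111 × [0.017892 + 0.070638] = 0.3197 m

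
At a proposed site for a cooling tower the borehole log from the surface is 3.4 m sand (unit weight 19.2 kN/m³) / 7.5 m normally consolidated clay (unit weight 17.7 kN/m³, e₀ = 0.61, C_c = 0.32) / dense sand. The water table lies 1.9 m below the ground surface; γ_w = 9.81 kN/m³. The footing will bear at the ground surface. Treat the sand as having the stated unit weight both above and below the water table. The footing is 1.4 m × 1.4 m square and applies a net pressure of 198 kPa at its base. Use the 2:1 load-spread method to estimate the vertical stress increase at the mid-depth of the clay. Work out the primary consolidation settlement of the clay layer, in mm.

Mid-depth of clay below the ground surface: z = 3.4 + 7.5/2 = 7.15 m.
Total vertical stress at mid-clay: σ_v = 19.2×3.4 + 17.7×3.75 = 131.66 kPa.
Pore pressure: u = 9.81×(7.15 − 1.9) = 51.503 kPa.
Initial effective stress: σ'_0 = σ_v − u = 131.66 − 51.503 = 80.157 kPa.
Stress increase at mid-clay by the 2:1 spreading method:
Δσ = qBL/((B+z)(L+z)) = 198×1.4×1.4/((1.4+7.15)(1.4+7.15)) = 5.3087 kPa
Final effective stress: σ'_f = σ'_0 + Δσ = 80.157 + 5.3087 = 85.466 kPa.
Normally consolidated clay, so the full stress increment lies on the virgin compression line:
S_c = C_c·H/(1+e₀)·log₁₀(σ'_f/σ'_0) = 0.32×7.5/(1+0.61)×log₁₀(85.466/80.157)
    = 1.4907 × 0.027852 = 0.04152 m

S_c ≈ 41.5 mm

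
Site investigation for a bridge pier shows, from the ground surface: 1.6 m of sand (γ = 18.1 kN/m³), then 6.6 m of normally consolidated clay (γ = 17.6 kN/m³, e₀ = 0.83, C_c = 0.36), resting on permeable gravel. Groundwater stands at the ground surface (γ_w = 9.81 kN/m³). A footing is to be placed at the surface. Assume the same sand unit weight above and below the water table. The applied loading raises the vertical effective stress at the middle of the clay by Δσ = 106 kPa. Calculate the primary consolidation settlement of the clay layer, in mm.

S_c ≈ 741 mm

Mid-depth of clay below the ground surface: z = 1.6 + 6.6/2 = 4.9 m.
Total vertical stress at mid-clay: σ_v = 18.1×1.6 + 17.6×3.3 = 87.04 kPa.
Pore pressure: u = 9.81×(4.9 − 0) = 48.069 kPa.
Initial effective stress: σ'_0 = σ_v − u = 87.04 − 48.069 = 38.971 kPa.
Final effective stress: σ'_f = σ'_0 + Δσ = 38.971 + 106 = 144.97 kPa.
Normally consolidated clay, so the full stress increment lies on the virgin compression line:
S_c = C_c·H/(1+e₀)·log₁₀(σ'_f/σ'_0) = 0.36×6.6/(1+0.83)×log₁₀(144.97/38.971)
    = 1.2984 × 0.57054 = 0.7408 m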